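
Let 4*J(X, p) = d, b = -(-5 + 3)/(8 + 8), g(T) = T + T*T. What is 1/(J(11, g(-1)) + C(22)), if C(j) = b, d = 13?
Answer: 8/27 ≈ 0.29630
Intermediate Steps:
g(T) = T + T**2
b = 1/8 (b = -(-2)/16 = -1*(-1/8) = 1/8 ≈ 0.12500)
C(j) = 1/8
J(X, p) = 13/4 (J(X, p) = (1/4)*13 = 13/4)
1/(J(11, g(-1)) + C(22)) = 1/(13/4 + 1/8) = 1/(27/8) = 8/27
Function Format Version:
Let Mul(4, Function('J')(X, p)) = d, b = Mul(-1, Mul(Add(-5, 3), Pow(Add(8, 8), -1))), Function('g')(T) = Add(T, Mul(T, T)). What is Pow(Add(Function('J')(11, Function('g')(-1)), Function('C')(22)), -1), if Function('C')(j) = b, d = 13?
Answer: Rational(8, 27) ≈ 0.29630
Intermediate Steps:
Function('g')(T) = Add(T, Pow(T, 2))
b = Rational(1, 8) (b = Mul(-1, Mul(-2, Pow(16, -1))) = Mul(-1, Mul(-2, Rational(1, 16))) = Mul(-1, Rational(-1, 8)) = Rational(1, 8) ≈ 0.12500)
Function('C')(j) = Rational(1, 8)
Function('J')(X, p) = Rational(13, 4) (Function('J')(X, p) = Mul(Rational(1, 4), 13) = Rational(13, 4))
Pow(Add(Function('J')(11, Function('g')(-1)), Function('C')(22)), -1) = Pow(Add(Rational(13, 4), Rational(1, 8)), -1) = Pow(Rational(27, 8), -1) = Rational(8, 27)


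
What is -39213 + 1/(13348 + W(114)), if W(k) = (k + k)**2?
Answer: -2561863715/65332 ≈ -39213.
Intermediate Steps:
W(k) = 4*k**2 (W(k) = (2*k)**2 = 4*k**2)
-39213 + 1/(13348 + W(114)) = -39213 + 1/(13348 + 4*114**2) = -39213 + 1/(13348 + 4*12996) = -39213 + 1/(13348 + 51984) = -39213 + 1/65332 = -2561863715/65332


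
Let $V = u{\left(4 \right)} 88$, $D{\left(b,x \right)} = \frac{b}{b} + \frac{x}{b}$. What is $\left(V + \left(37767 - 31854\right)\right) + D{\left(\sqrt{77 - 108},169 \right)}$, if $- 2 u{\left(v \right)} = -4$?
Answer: $6090 - \frac{169 i \sqrt{31}}{31} \approx 6090.0 - 30.353 i$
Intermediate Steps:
$u{\left(v \right)} = 2$ ($u{\left(v \right)} = \left(- \frac{1}{2}\right) \left(-4\right) = 2$)
$D{\left(b,x \right)} = 1 + \frac{x}{b}$
$V = 176$ ($V = 2 \cdot 88 = 176$)
$\left(V + \left(37767 - 31854\right)\right) + D{\left(\sqrt{77 - 108},169 \right)} = \left(176 + \left(37767 - 31854\right)\right) + \frac{\sqrt{77 - 108} + 169}{\sqrt{77 - 108}} = \left(176 + \left(37767 - 31854\right)\right) + \frac{\sqrt{-31} + 169}{\sqrt{-31}} = \left(176 + 5913\right) + \frac{i \sqrt{31} + 169}{i \sqrt{31}} = 6089 + - \frac{i \sqrt{31}}{31} \left(169 + i \sqrt{31}\right) = 6089 - \frac{i \sqrt{31} \left(169 + i \sqrt{31}\right)}{31}$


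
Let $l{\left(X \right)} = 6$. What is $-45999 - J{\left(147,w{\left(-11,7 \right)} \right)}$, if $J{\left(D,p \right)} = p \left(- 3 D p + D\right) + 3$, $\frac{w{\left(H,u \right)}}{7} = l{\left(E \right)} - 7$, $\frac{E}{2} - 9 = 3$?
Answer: $-23364$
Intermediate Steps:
$E = 24$ ($E = 18 + 2 \cdot 3 = 18 + 6 = 24$)
$w{\left(H,u \right)} = -7$ ($w{\left(H,u \right)} = 7 \left(6 - 7\right) = 7 \left(-1\right) = -7$)
$J{\left(D,p \right)} = 3 + p \left(D - 3 D p\right)$ ($J{\left(D,p \right)} = p \left(- 3 D p + D\right) + 3 = p \left(D - 3 D p\right) + 3 = 3 + p \left(D - 3 D p\right)$)
$-45999 - J{\left(147,w{\left(-11,7 \right)} \right)} = -45999 - \left(3 + 147 \left(-7\right) - 441 \left(-7\right)^{2}\right) = -45999 - \left(3 - 1029 - 441 \cdot 49\right) = -45999 - \left(3 - 1029 - 21609\right) = -45999 - -22635 = -45999 + 22635 = -23364$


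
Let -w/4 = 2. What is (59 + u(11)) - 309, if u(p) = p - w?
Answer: -231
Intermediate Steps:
w = -8 (w = -4*2 = -8)
u(p) = 8 + p (u(p) = p - 1*(-8) = p + 8 = 8 + p)
(59 + u(11)) - 309 = (59 + (8 + 11)) - 309 = (59 + 19) - 309 = 78 - 309 = -231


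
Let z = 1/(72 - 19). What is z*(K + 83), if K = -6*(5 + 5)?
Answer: 23/53 ≈ 0.43396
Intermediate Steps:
K = -60 (K = -6*10 = -60)
z = 1/53 ≈ 0.018868
z*(K + 83) = (-60 + 83)/53 = (1/53)*23 = 23/53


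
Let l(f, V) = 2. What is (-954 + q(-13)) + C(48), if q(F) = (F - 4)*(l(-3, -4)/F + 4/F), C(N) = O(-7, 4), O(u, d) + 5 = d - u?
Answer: -12222/13 ≈ -940.15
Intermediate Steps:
O(u, d) = -5 + d - u (O(u, d) = -5 + (d - u) = -5 + d - u)
C(N) = 6 (C(N) = -5 + 4 - 1*(-7) = -5 + 4 + 7 = 6)
q(F) = 6*(-4 + F)/F (q(F) = (F - 4)*(2/F + 4/F) = (-4 + F)*(6/F) = 6*(-4 + F)/F)
(-954 + q(-13)) + C(48) = (-954 + (6 - 24/(-13))) + 6 = (-954 + (6 - 24*(-1/13))) + 6 = (-954 + (6 + 24/13)) + 6 = (-954 + 102/13) + 6 = -12300/13 + 6 = -12222/13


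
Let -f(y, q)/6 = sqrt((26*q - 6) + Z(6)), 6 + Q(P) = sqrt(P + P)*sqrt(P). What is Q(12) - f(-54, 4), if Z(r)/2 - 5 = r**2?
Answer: -6 + 12*sqrt(2) + 36*sqrt(5) ≈ 91.469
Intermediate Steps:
Q(P) = -6 + P*sqrt(2) (Q(P) = -6 + sqrt(P + P)*sqrt(P) = -6 + sqrt(2*P)*sqrt(P) = -6 + (sqrt(2)*sqrt(P))*sqrt(P) = -6 + P*sqrt(2))
Z(r) = 10 + 2*r**2
f(y, q) = -6*sqrt(76 + 26*q) (f(y, q) = -6*sqrt((26*q - 6) + (10 + 2*6**2)) = -6*sqrt((-6 + 26*q) + (10 + 2*36)) = -6*sqrt((-6 + 26*q) + (10 + 72)) = -6*sqrt((-6 + 26*q) + 82) = -6*sqrt(76 + 26*q))
Q(12) - f(-54, 4) = (-6 + 12*sqrt(2)) - (-6)*sqrt(76 + 26*4) = (-6 + 12*sqrt(2)) - (-6)*sqrt(76 + 104) = (-6 + 12*sqrt(2)) - (-6)*sqrt(180) = (-6 + 12*sqrt(2)) - (-6)*6*sqrt(5) = (-6 + 12*sqrt(2)) - (-36)*sqrt(5) = (-6 + 12*sqrt(2)) + 36*sqrt(5) = -6 + 12*sqrt(2) + 36*sqrt(5)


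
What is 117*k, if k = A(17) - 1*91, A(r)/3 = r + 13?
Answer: -117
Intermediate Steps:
A(r) = 39 + 3*r (A(r) = 3*(r + 13) = 3*(13 + r) = 39 + 3*r)
k = -1 (k = (39 + 3*17) - 1*91 = (39 + 51) - 91 = 90 - 91 = -1)
117*k = 117*(-1) = -117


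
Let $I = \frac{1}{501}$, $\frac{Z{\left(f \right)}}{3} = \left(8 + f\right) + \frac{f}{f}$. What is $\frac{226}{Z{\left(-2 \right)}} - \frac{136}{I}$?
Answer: $- \frac{1430630}{21} \approx -68125.0$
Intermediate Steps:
$Z{\left(f \right)} = 27 + 3 f$ ($Z{\left(f \right)} = 3 \left(\left(8 + f\right) + \frac{f}{f}\right) = 3 \left(\left(8 + f\right) + 1\right) = 3 \left(9 + f\right) = 27 + 3 f$)
$I = \frac{1}{501} \approx 0.001996$
$\frac{226}{Z{\left(-2 \right)}} - \frac{136}{I} = \frac{226}{27 + 3 \left(-2\right)} - 136 \frac{1}{\frac{1}{501}} = \frac{226}{27 - 6} - 68136 = \frac{226}{21} - 68136 = - \frac{1430630}{21}$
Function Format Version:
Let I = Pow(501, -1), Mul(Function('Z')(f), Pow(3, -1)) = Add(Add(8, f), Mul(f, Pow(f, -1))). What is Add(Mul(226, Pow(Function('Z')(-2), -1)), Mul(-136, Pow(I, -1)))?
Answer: Rational(-1430630, 21) ≈ -68125.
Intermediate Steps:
Function('Z')(f) = Add(27, Mul(3, f)) (Function('Z')(f) = Mul(3, Add(Add(8, f), Mul(f, Pow(f, -1)))) = Mul(3, Add(Add(8, f), 1)) = Mul(3, Add(9, f)) = Add(27, Mul(3, f)))
I = Rational(1, 501) ≈ 0.0019960
Add(Mul(226, Pow(Function('Z')(-2), -1)), Mul(-136, Pow(I, -1))) = Add(Mul(226, Pow(Add(27, Mul(3, -2)), -1)), Mul(-136, Pow(Rational(1, 501), -1))) = Add(Mul(226, Pow(Add(27, -6), -1)), Mul(-136, 501)) = Add(Mul(226, Pow(21, -1)), -68136) = Add(Mul(226, Rational(1, 21)), -68136) = Add(Rational(226, 21), -68136) = Rational(-1430630, 21)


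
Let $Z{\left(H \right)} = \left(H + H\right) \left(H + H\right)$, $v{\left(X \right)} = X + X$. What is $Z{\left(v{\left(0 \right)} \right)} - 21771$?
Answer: $-21771$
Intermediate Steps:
$v{\left(X \right)} = 2 X$
$Z{\left(H \right)} = 4 H^{2}$ ($Z{\left(H \right)} = 2 H 2 H = 4 H^{2}$)
$Z{\left(v{\left(0 \right)} \right)} - 21771 = 4 \left(2 \cdot 0\right)^{2} - 21771 = 4 \cdot 0^{2} - 21771 = 4 \cdot 0 - 21771 = 0 - 21771 = -21771$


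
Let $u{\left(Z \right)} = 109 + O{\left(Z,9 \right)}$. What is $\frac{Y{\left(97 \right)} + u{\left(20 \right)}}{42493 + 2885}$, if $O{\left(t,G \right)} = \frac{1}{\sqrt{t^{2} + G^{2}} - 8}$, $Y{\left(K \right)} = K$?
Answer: $\frac{42955}{9461313} + \frac{\sqrt{481}}{18922626} \approx 0.0045412$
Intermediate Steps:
$O{\left(t,G \right)} = \frac{1}{-8 + \sqrt{G^{2} + t^{2}}}$ ($O{\left(t,G \right)} = \frac{1}{\sqrt{G^{2} + t^{2}} - 8} = \frac{1}{-8 + \sqrt{G^{2} + t^{2}}}$)
$u{\left(Z \right)} = 109 + \frac{1}{-8 + \sqrt{81 + Z^{2}}}$ ($u{\left(Z \right)} = 109 + \frac{1}{-8 + \sqrt{9^{2} + Z^{2}}} = 109 + \frac{1}{-8 + \sqrt{81 + Z^{2}}}$)
$\frac{Y{\left(97 \right)} + u{\left(20 \right)}}{42493 + 2885} = \frac{97 + \frac{-871 + 109 \sqrt{81 + 20^{2}}}{-8 + \sqrt{81 + 20^{2}}}}{42493 + 2885} = \frac{97 + \frac{-871 + 109 \sqrt{81 + 400}}{-8 + \sqrt{81 + 400}}}{45378} = \left(97 + \frac{-871 + 109 \sqrt{481}}{-8 + \sqrt{481}}\right) \frac{1}{45378} = \frac{97}{45378} + \frac{-871 + 109 \sqrt{481}}{45378 \left(-8 + \sqrt{481}\right)}$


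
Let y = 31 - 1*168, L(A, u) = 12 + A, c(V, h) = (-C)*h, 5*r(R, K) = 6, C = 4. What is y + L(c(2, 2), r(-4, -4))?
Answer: -133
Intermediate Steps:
r(R, K) = 6/5 (r(R, K) = (⅕)*6 = 6/5)
c(V, h) = -4*h (c(V, h) = (-1*4)*h = -4*h)
y = -137 (y = 31 - 168 = -137)
y + L(c(2, 2), r(-4, -4)) = -137 + (12 - 4*2) = -137 + (12 - 8) = -137 + 4 = -133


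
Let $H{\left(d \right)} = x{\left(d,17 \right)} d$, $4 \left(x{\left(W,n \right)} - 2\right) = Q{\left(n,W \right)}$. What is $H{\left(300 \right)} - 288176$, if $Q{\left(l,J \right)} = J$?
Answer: $-265076$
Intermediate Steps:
$x{\left(W,n \right)} = 2 + \frac{W}{4}$
$H{\left(d \right)} = d \left(2 + \frac{d}{4}\right)$ ($H{\left(d \right)} = \left(2 + \frac{d}{4}\right) d = d \left(2 + \frac{d}{4}\right)$)
$H{\left(300 \right)} - 288176 = \frac{1}{4} \cdot 300 \left(8 + 300\right) - 288176 = \frac{1}{4} \cdot 300 \cdot 308 - 288176 = 23100 - 288176 = -265076$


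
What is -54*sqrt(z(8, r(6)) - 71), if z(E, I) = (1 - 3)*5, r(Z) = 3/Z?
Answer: -486*I ≈ -486.0*I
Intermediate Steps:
z(E, I) = -10 (z(E, I) = -2*5 = -10)
-54*sqrt(z(8, r(6)) - 71) = -54*sqrt(-10 - 71) = -486*I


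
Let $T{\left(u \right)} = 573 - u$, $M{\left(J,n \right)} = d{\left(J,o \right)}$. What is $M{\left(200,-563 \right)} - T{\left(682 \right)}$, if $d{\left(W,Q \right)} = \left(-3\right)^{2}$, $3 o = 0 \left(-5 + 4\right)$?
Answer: $118$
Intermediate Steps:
$o = 0$ ($o = \frac{0 \left(-5 + 4\right)}{3} = \frac{0 \left(-1\right)}{3} = \frac{1}{3} \cdot 0 = 0$)
$d{\left(W,Q \right)} = 9$
$M{\left(J,n \right)} = 9$
$M{\left(200,-563 \right)} - T{\left(682 \right)} = 9 - \left(573 - 682\right) = 9 - -109 = 9 + 109 = 118$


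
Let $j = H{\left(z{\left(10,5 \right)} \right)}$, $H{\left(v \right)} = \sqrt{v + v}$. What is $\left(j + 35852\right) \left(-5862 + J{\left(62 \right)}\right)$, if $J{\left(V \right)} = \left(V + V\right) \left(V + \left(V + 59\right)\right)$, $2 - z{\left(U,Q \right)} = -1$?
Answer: $603389160 + 16830 \sqrt{6} \approx 6.0343 \cdot 10^{8}$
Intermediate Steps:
$z{\left(U,Q \right)} = 3$ ($z{\left(U,Q \right)} = 2 - -1 = 2 + 1 = 3$)
$J{\left(V \right)} = 2 V \left(59 + 2 V\right)$ ($J{\left(V \right)} = 2 V \left(V + \left(59 + V\right)\right) = 2 V \left(59 + 2 V\right)$)
$H{\left(v \right)} = \sqrt{2} \sqrt{v}$ ($H{\left(v \right)} = \sqrt{2 v} = \sqrt{2} \sqrt{v}$)
$j = \sqrt{6}$ ($j = \sqrt{2} \sqrt{3} = \sqrt{6} \approx 2.4495$)
$\left(j + 35852\right) \left(-5862 + J{\left(62 \right)}\right) = \left(\sqrt{6} + 35852\right) \left(-5862 + 2 \cdot 62 \left(59 + 2 \cdot 62\right)\right) = \left(35852 + \sqrt{6}\right) \left(-5862 + 2 \cdot 62 \left(59 + 124\right)\right) = \left(35852 + \sqrt{6}\right) \left(-5862 + 2 \cdot 62 \cdot 183\right) = \left(35852 + \sqrt{6}\right) \left(-5862 + 22692\right) = \left(35852 + \sqrt{6}\right) 16830 = 603389160 + 16830 \sqrt{6}$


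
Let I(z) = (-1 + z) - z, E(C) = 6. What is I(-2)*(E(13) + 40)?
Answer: -46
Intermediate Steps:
I(z) = -1
I(-2)*(E(13) + 40) = -(6 + 40) = -1*46 = -46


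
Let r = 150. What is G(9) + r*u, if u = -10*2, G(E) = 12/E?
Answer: -8996/3 ≈ -2998.7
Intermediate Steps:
u = -20
G(9) + r*u = 12/9 + 150*(-20) = 12*(1/9) - 3000 = 4/3 - 3000 = -8996/3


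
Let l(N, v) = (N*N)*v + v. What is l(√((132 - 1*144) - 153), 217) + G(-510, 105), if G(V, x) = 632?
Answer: -34956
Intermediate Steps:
l(N, v) = v + v*N² (l(N, v) = N²*v + v = v*N² + v = v + v*N²)
l(√((132 - 1*144) - 153), 217) + G(-510, 105) = 217*(1 + (√((132 - 1*144) - 153))²) + 632 = 217*(1 + (√((132 - 144) - 153))²) + 632 = 217*(1 + (√(-12 - 153))²) + 632 = 217*(1 + (√(-165))²) + 632 = 217*(1 + (I*√165)²) + 632 = 217*(1 - 165) + 632 = 217*(-164) + 632 = -35588 + 632 = -34956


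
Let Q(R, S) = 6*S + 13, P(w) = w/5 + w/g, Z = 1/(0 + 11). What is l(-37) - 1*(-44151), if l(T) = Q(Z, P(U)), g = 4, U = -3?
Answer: 441559/10 ≈ 44156.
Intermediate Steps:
Z = 1/11 ≈ 0.090909
P(w) = 9*w/20 (P(w) = w/5 + w/4 = 9*w/20)
Q(R, S) = 13 + 6*S
l(T) = 49/10 (l(T) = 13 + 6*((9/20)*(-3)) = 13 + 6*(-27/20) = 13 - 81/10 = 49/10)
l(-37) - 1*(-44151) = 49/10 - 1*(-44151) = 49/10 + 44151 = 441559/10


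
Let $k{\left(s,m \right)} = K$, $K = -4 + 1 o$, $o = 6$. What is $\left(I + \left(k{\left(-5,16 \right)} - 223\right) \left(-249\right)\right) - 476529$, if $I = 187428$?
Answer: $-234072$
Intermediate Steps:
$K = 2$ ($K = -4 + 1 \cdot 6 = -4 + 6 = 2$)
$k{\left(s,m \right)} = 2$
$\left(I + \left(k{\left(-5,16 \right)} - 223\right) \left(-249\right)\right) - 476529 = \left(187428 + \left(2 - 223\right) \left(-249\right)\right) - 476529 = \left(187428 - -55029\right) - 476529 = \left(187428 + 55029\right) - 476529 = 242457 - 476529 = -234072$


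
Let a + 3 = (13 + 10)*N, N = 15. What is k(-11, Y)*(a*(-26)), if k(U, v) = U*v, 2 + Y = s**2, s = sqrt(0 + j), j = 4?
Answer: 195624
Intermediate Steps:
a = 342 (a = -3 + (13 + 10)*15 = -3 + 23*15 = -3 + 345 = 342)
s = 2 (s = sqrt(0 + 4) = sqrt(4) = 2)
Y = 2 (Y = -2 + 2**2 = -2 + 4 = 2)
k(-11, Y)*(a*(-26)) = (-11*2)*(342*(-26)) = -22*(-8892) = 195624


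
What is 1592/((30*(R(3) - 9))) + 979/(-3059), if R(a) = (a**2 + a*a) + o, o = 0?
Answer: 2302799/412965 ≈ 5.5763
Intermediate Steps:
R(a) = 2*a**2 (R(a) = (a**2 + a*a) + 0 = (a**2 + a**2) + 0 = 2*a**2 + 0 = 2*a**2)
1592/((30*(R(3) - 9))) + 979/(-3059) = 1592/((30*(2*3**2 - 9))) + 979/(-3059) = 1592/((30*(2*9 - 9))) + 979*(-1/3059) = 1592/((30*(18 - 9))) - 979/3059 = 1592/((30*9)) - 979/3059 = 1592/270 - 979/3059 = 1592*(1/270) - 979/3059 = 796/135 - 979/3059 = 2302799/412965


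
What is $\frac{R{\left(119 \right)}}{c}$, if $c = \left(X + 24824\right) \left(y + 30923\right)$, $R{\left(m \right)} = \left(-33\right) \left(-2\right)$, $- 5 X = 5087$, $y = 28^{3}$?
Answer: $\frac{22}{419591325} \approx 5.2432 \cdot 10^{-8}$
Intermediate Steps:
$y = 21952$
$X = - \frac{5087}{5}$ ($X = \left(- \frac{1}{5}\right) 5087 = - \frac{5087}{5} \approx -1017.4$)
$R{\left(m \right)} = 66$
$c = 1258773975$ ($c = \left(- \frac{5087}{5} + 24824\right) \left(21952 + 30923\right) = \frac{119033}{5} \cdot 52875 = 1258773975$)
$\frac{R{\left(119 \right)}}{c} = \frac{66}{1258773975} = 66 \cdot \frac{1}{1258773975} = \frac{22}{419591325}$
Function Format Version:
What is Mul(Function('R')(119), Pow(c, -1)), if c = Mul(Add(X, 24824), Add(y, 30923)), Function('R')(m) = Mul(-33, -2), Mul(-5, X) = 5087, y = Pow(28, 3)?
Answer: Rational(22, 419591325) ≈ 5.2432e-8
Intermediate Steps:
y = 21952
X = Rational(-5087, 5) (X = Mul(Rational(-1, 5), 5087) = Rational(-5087, 5) ≈ -1017.4)
Function('R')(m) = 66
c = 1258773975 (c = Mul(Add(Rational(-5087, 5), 24824), Add(21952, 30923)) = Mul(Rational(119033, 5), 52875) = 1258773975)
Mul(Function('R')(119), Pow(c, -1)) = Mul(66, Pow(1258773975, -1)) = Mul(66, Rational(1, 1258773975)) = Rational(22, 419591325)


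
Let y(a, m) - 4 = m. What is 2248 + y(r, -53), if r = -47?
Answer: 2199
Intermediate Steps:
y(a, m) = 4 + m
2248 + y(r, -53) = 2248 + (4 - 53) = 2248 - 49 = 2199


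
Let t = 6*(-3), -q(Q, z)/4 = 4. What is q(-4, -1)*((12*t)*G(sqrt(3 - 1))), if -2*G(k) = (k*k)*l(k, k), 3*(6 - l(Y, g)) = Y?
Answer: -20736 + 1152*sqrt(2) ≈ -19107.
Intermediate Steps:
l(Y, g) = 6 - Y/3
q(Q, z) = -16 (q(Q, z) = -4*4 = -16)
G(k) = -k**2*(6 - k/3)/2 (G(k) = -k*k*(6 - k/3)/2 = -k**2*(6 - k/3)/2)
t = -18
q(-4, -1)*((12*t)*G(sqrt(3 - 1))) = -16*12*(-18)*(sqrt(3 - 1))**2*(-18 + sqrt(3 - 1))/6 = -(-3456)*(sqrt(2))**2*(-18 + sqrt(2))/6 = -(-3456)*(1/6)*2*(-18 + sqrt(2)) = -(-3456)*(-6 + sqrt(2)/3) = -16*(1296 - 72*sqrt(2)) = -20736 + 1152*sqrt(2)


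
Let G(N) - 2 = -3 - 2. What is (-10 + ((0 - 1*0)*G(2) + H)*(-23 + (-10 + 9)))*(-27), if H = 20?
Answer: 13230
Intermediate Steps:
G(N) = -3 (G(N) = 2 + (-3 - 2) = 2 - 5 = -3)
(-10 + ((0 - 1*0)*G(2) + H)*(-23 + (-10 + 9)))*(-27) = (-10 + ((0 - 1*0)*(-3) + 20)*(-23 + (-10 + 9)))*(-27) = (-10 + ((0 + 0)*(-3) + 20)*(-23 - 1))*(-27) = (-10 + (0*(-3) + 20)*(-24))*(-27) = (-10 + (0 + 20)*(-24))*(-27) = (-10 + 20*(-24))*(-27) = (-10 - 480)*(-27) = -490*(-27) = 13230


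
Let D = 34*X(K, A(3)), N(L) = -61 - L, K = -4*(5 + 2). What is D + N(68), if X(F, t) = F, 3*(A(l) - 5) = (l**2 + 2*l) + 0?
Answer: -1081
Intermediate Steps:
A(l) = 5 + l**2/3 + 2*l/3 (A(l) = 5 + ((l**2 + 2*l) + 0)/3 = 5 + (l**2 + 2*l)/3 = 5 + (l**2/3 + 2*l/3) = 5 + l**2/3 + 2*l/3)
K = -28 (K = -4*7 = -28)
D = -952 (D = 34*(-28) = -952)
D + N(68) = -952 + (-61 - 1*68) = -952 + (-61 - 68) = -952 - 129 = -1081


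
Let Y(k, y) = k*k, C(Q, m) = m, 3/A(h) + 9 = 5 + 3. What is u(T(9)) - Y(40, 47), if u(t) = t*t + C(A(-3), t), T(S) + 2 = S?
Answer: -1544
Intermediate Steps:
A(h) = -3 (A(h) = 3/(-9 + (5 + 3)) = 3/(-9 + 8) = 3/(-1) = 3*(-1) = -3)
Y(k, y) = k²
T(S) = -2 + S
u(t) = t + t² (u(t) = t*t + t = t² + t = t + t²)
u(T(9)) - Y(40, 47) = (-2 + 9)*(1 + (-2 + 9)) - 1*40² = 7*(1 + 7) - 1*1600 = 7*8 - 1600 = 56 - 1600 = -1544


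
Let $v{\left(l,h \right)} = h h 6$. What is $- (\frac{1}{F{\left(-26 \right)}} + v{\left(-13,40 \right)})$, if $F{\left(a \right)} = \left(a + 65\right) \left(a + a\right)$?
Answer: $- \frac{19468799}{2028} \approx -9600.0$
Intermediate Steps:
$v{\left(l,h \right)} = 6 h^{2}$ ($v{\left(l,h \right)} = h^{2} \cdot 6 = 6 h^{2}$)
$F{\left(a \right)} = 2 a \left(65 + a\right)$ ($F{\left(a \right)} = \left(65 + a\right) 2 a = 2 a \left(65 + a\right)$)
$- (\frac{1}{F{\left(-26 \right)}} + v{\left(-13,40 \right)}) = - (\frac{1}{2 \left(-26\right) \left(65 - 26\right)} + 6 \cdot 40^{2}) = - (\frac{1}{2 \left(-26\right) 39} + 6 \cdot 1600) = - (\frac{1}{-2028} + 9600) = - (- \frac{1}{2028} + 9600) = \left(-1\right) \frac{19468799}{2028} = - \frac{19468799}{2028}$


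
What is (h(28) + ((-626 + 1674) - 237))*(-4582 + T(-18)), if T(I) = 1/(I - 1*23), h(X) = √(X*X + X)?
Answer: -152356893/41 - 375726*√203/41 ≈ -3.8466e+6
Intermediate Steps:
h(X) = √(X + X²) (h(X) = √(X² + X) = √(X + X²))
T(I) = 1/(-23 + I) (T(I) = 1/(I - 23) = 1/(-23 + I))
(h(28) + ((-626 + 1674) - 237))*(-4582 + T(-18)) = (√(28*(1 + 28)) + ((-626 + 1674) - 237))*(-4582 + 1/(-23 - 18)) = (√(28*29) + (1048 - 237))*(-4582 + 1/(-41)) = (√812 + 811)*(-4582 - 1/41) = (2*√203 + 811)*(-187863/41) = (811 + 2*√203)*(-187863/41) = -152356893/41 - 375726*√203/41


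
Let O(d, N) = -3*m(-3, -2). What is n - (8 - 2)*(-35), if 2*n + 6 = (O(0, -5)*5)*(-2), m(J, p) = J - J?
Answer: 207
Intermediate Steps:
m(J, p) = 0
O(d, N) = 0 (O(d, N) = -3*0 = 0)
n = -3 (n = -3 + ((0*5)*(-2))/2 = -3 + (0*(-2))/2 = -3 + (1/2)*0 = -3 + 0 = -3)
n - (8 - 2)*(-35) = -3 - (8 - 2)*(-35) = -3 - 1*6*(-35) = -3 - 6*(-35) = -3 + 210 = 207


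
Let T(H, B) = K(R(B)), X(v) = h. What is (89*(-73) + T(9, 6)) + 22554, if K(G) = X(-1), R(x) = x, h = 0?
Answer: 16057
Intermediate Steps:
X(v) = 0
K(G) = 0
T(H, B) = 0
(89*(-73) + T(9, 6)) + 22554 = (89*(-73) + 0) + 22554 = (-6497 + 0) + 22554 = -6497 + 22554 = 16057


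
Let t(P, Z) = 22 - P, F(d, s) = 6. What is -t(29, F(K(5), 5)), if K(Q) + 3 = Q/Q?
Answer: 7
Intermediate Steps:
K(Q) = -2 (K(Q) = -3 + Q/Q = -3 + 1 = -2)
-t(29, F(K(5), 5)) = -(22 - 1*29) = -(22 - 29) = -1*(-7) = 7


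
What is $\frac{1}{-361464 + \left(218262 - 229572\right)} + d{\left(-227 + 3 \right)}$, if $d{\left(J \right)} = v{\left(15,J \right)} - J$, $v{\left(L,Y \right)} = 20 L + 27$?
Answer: $\frac{205398473}{372774} \approx 551.0$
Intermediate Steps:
$v{\left(L,Y \right)} = 27 + 20 L$
$d{\left(J \right)} = 327 - J$ ($d{\left(J \right)} = \left(27 + 20 \cdot 15\right) - J = \left(27 + 300\right) - J = 327 - J$)
$\frac{1}{-361464 + \left(218262 - 229572\right)} + d{\left(-227 + 3 \right)} = \frac{1}{-361464 + \left(218262 - 229572\right)} + \left(327 - \left(-227 + 3\right)\right) = \frac{1}{-361464 - 11310} + \left(327 - -224\right) = \frac{1}{-372774} + \left(327 + 224\right) = - \frac{1}{372774} + 551 = \frac{205398473}{372774}$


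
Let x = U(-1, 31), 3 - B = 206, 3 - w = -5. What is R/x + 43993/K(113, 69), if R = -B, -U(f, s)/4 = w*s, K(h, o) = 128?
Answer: 1362971/3968 ≈ 343.49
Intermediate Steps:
w = 8 (w = 3 - 1*(-5) = 3 + 5 = 8)
B = -203 (B = 3 - 1*206 = 3 - 206 = -203)
U(f, s) = -32*s
x = -992 (x = -32*31 = -992)
R = 203 (R = -1*(-203) = 203)
R/x + 43993/K(113, 69) = 203/(-992) + 43993/128 = 203*(-1/992) + 43993*(1/128) = -203/992 + 43993/128 = 1362971/3968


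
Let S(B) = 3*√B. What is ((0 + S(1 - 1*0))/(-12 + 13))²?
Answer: 9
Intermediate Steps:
((0 + S(1 - 1*0))/(-12 + 13))² = ((0 + 3*√(1 - 1*0))/(-12 + 13))² = ((0 + 3*√(1 + 0))/1)² = ((0 + 3*√1)*1)² = ((0 + 3*1)*1)² = ((0 + 3)*1)² = (3*1)² = 3² = 9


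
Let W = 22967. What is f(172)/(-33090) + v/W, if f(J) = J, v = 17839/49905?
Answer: -6551687557/1264223452905 ≈ -0.0051824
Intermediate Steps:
v = 17839/49905 (v = 17839*(1/49905) = 17839/49905 ≈ 0.35746)
f(172)/(-33090) + v/W = 172/(-33090) + (17839/49905)/22967 = 172*(-1/33090) + (17839/49905)*(1/22967) = -86/16545 + 17839/1146168135 = -6551687557/1264223452905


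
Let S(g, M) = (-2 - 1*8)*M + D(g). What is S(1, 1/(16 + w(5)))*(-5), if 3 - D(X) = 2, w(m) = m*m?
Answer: -155/41 ≈ -3.7805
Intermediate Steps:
w(m) = m**2
D(X) = 1 (D(X) = 3 - 1*2 = 3 - 2 = 1)
S(g, M) = 1 - 10*M (S(g, M) = (-2 - 1*8)*M + 1 = (-2 - 8)*M + 1 = -10*M + 1 = 1 - 10*M)
S(1, 1/(16 + w(5)))*(-5) = (1 - 10/(16 + 5**2))*(-5) = (1 - 10/(16 + 25))*(-5) = (1 - 10/41)*(-5) = (31/41)*(-5) = -155/41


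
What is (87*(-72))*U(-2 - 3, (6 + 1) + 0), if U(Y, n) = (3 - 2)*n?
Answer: -43848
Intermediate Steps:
U(Y, n) = n (U(Y, n) = 1*n = n)
(87*(-72))*U(-2 - 3, (6 + 1) + 0) = (87*(-72))*((6 + 1) + 0) = -6264*(7 + 0) = -6264*7 = -43848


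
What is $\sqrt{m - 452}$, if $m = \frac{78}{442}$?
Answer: $\frac{i \sqrt{130577}}{17} \approx 21.256 i$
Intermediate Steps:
$m = \frac{3}{17}$ ($m = 78 \cdot \frac{1}{442} = \frac{3}{17} \approx 0.17647$)
$\sqrt{m - 452} = \sqrt{\frac{3}{17} - 452} = \sqrt{- \frac{7681}{17}} = \frac{i \sqrt{130577}}{17}$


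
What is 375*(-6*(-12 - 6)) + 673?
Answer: 41173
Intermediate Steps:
375*(-6*(-12 - 6)) + 673 = 375*(-6*(-18)) + 673 = 375*108 + 673 = 40500 + 673 = 41173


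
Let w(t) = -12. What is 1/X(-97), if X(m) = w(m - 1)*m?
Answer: 1/1164 ≈ 0.00085911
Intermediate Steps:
X(m) = -12*m
1/X(-97) = 1/(-12*(-97)) = 1/1164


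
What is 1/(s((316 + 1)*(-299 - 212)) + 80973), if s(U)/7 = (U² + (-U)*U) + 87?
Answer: 1/81582 ≈ 1.2258e-5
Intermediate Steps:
s(U) = 609 (s(U) = 7*((U² + (-U)*U) + 87) = 7*((U² - U²) + 87) = 7*(0 + 87) = 7*87 = 609)
1/(s((316 + 1)*(-299 - 212)) + 80973) = 1/(609 + 80973) = 1/81582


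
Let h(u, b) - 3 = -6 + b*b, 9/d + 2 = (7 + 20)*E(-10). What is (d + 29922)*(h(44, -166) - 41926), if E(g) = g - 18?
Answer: -325992101391/758 ≈ -4.3007e+8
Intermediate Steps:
E(g) = -18 + g
d = -9/758 (d = 9/(-2 + (7 + 20)*(-18 - 10)) = 9/(-2 + 27*(-28)) = 9/(-2 - 756) = 9/(-758) = 9*(-1/758) = -9/758 ≈ -0.011873)
h(u, b) = -3 + b² (h(u, b) = 3 + (-6 + b*b) = 3 + (-6 + b²) = -3 + b²)
(d + 29922)*(h(44, -166) - 41926) = (-9/758 + 29922)*((-3 + (-166)²) - 41926) = 22680867*((-3 + 27556) - 41926)/758 = 22680867*(27553 - 41926)/758 = (22680867/758)*(-14373) = -325992101391/758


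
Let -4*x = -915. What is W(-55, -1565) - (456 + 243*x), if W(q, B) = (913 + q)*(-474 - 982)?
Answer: -5221161/4 ≈ -1.3053e+6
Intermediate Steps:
x = 915/4 (x = -¼*(-915) = 915/4 ≈ 228.75)
W(q, B) = -1329328 - 1456*q (W(q, B) = (913 + q)*(-1456) = -1329328 - 1456*q)
W(-55, -1565) - (456 + 243*x) = (-1329328 - 1456*(-55)) - (456 + 243*(915/4)) = (-1329328 + 80080) - (456 + 222345/4) = -1249248 - 1*224169/4 = -1249248 - 224169/4 = -5221161/4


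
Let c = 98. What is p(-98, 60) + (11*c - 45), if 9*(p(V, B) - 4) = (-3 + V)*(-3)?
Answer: 3212/3 ≈ 1070.7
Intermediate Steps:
p(V, B) = 5 - V/3 (p(V, B) = 4 + ((-3 + V)*(-3))/9 = 4 + (9 - 3*V)/9 = 4 + (1 - V/3) = 5 - V/3)
p(-98, 60) + (11*c - 45) = (5 - 1/3*(-98)) + (11*98 - 45) = (5 + 98/3) + (1078 - 45) = 113/3 + 1033 = 3212/3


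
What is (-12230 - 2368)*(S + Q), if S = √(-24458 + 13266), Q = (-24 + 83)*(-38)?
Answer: 32728716 - 29196*I*√2798 ≈ 3.2729e+7 - 1.5444e+6*I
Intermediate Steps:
Q = -2242 (Q = 59*(-38) = -2242)
S = 2*I*√2798 (S = √(-11192) = 2*I*√2798 ≈ 105.79*I)
(-12230 - 2368)*(S + Q) = (-12230 - 2368)*(2*I*√2798 - 2242) = -14598*(-2242 + 2*I*√2798) = 32728716 - 29196*I*√2798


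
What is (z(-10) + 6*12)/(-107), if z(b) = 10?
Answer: -82/107 ≈ -0.76636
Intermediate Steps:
(z(-10) + 6*12)/(-107) = (10 + 6*12)/(-107) = (10 + 72)*(-1/107) = 82*(-1/107) = -82/107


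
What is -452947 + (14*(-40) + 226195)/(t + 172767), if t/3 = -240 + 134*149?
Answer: -21011713256/46389 ≈ -4.5295e+5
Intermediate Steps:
t = 59178 (t = 3*(-240 + 134*149) = 3*(-240 + 19966) = 3*19726 = 59178)
-452947 + (14*(-40) + 226195)/(t + 172767) = -452947 + (14*(-40) + 226195)/(59178 + 172767) = -452947 + (-560 + 226195)/231945 = -452947 + 225635*(1/231945) = -452947 + 45127/46389 = -21011713256/46389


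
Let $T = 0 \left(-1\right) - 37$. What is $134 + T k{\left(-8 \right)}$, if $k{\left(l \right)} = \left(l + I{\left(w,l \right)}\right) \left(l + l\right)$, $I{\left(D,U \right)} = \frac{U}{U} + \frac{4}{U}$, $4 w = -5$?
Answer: $-4306$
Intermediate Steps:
$w = - \frac{5}{4}$ ($w = \frac{1}{4} \left(-5\right) = - \frac{5}{4} \approx -1.25$)
$I{\left(D,U \right)} = 1 + \frac{4}{U}$
$T = -37$ ($T = 0 - 37 = -37$)
$k{\left(l \right)} = 2 l \left(l + \frac{4 + l}{l}\right)$ ($k{\left(l \right)} = \left(l + \frac{4 + l}{l}\right) \left(l + l\right) = \left(l + \frac{4 + l}{l}\right) 2 l = 2 l \left(l + \frac{4 + l}{l}\right)$)
$134 + T k{\left(-8 \right)} = 134 - 37 \left(8 + 2 \left(-8\right) + 2 \left(-8\right)^{2}\right) = 134 - 37 \left(8 - 16 + 2 \cdot 64\right) = 134 - 37 \left(8 - 16 + 128\right) = 134 - 4440 = -4306$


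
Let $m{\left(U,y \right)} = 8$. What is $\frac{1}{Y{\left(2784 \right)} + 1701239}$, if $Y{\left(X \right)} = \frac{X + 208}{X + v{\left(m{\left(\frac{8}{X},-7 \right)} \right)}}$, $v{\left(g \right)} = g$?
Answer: $\frac{349}{593732785} \approx 5.8781 \cdot 10^{-7}$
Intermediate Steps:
$Y{\left(X \right)} = \frac{208 + X}{8 + X}$ ($Y{\left(X \right)} = \frac{X + 208}{X + 8} = \frac{208 + X}{8 + X}$)
$\frac{1}{Y{\left(2784 \right)} + 1701239} = \frac{1}{\frac{208 + 2784}{8 + 2784} + 1701239} = \frac{1}{\frac{1}{2792} \cdot 2992 + 1701239} = \frac{1}{\frac{374}{349} + 1701239} = \frac{1}{\frac{593732785}{349}} = \frac{349}{593732785}$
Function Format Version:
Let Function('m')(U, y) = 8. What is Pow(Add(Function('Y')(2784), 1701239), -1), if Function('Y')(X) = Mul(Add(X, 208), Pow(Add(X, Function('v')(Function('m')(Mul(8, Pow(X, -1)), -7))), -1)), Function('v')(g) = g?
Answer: Rational(349, 593732785) ≈ 5.8781e-7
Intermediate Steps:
Function('Y')(X) = Mul(Pow(Add(8, X), -1), Add(208, X)) (Function('Y')(X) = Mul(Add(X, 208), Pow(Add(X, 8), -1)) = Mul(Add(208, X), Pow(Add(8, X), -1)) = Mul(Pow(Add(8, X), -1), Add(208, X)))
Pow(Add(Function('Y')(2784), 1701239), -1) = Pow(Add(Mul(Pow(Add(8, 2784), -1), Add(208, 2784)), 1701239), -1) = Pow(Add(Mul(Pow(2792, -1), 2992), 1701239), -1) = Pow(Add(Mul(Rational(1, 2792), 2992), 1701239), -1) = Pow(Add(Rational(374, 349), 1701239), -1) = Pow(Rational(593732785, 349), -1) = Rational(349, 593732785)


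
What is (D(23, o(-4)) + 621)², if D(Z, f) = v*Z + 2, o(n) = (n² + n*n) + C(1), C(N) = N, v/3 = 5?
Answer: 937024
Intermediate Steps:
v = 15 (v = 3*5 = 15)
o(n) = 1 + 2*n² (o(n) = (n² + n*n) + 1 = (n² + n²) + 1 = 2*n² + 1 = 1 + 2*n²)
D(Z, f) = 2 + 15*Z (D(Z, f) = 15*Z + 2 = 2 + 15*Z)
(D(23, o(-4)) + 621)² = ((2 + 15*23) + 621)² = ((2 + 345) + 621)² = (347 + 621)² = 968² = 937024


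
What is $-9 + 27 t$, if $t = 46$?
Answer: $1233$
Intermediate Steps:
$-9 + 27 t = -9 + 27 \cdot 46 = -9 + 1242 = 1233$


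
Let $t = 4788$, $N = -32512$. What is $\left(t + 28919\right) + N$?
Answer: $1195$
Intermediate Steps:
$\left(t + 28919\right) + N = \left(4788 + 28919\right) - 32512 = 33707 - 32512 = 1195$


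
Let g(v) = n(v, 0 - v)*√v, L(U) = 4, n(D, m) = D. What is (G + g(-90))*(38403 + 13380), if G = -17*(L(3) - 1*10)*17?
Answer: 89791722 - 13981410*I*√10 ≈ 8.9792e+7 - 4.4213e+7*I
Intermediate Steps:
g(v) = v^(3/2) (g(v) = v*√v = v^(3/2))
G = 1734 (G = -17*(4 - 1*10)*17 = -17*(4 - 10)*17 = -17*(-6)*17 = 102*17 = 1734)
(G + g(-90))*(38403 + 13380) = (1734 + (-90)^(3/2))*(38403 + 13380) = (1734 - 270*I*√10)*51783 = 89791722 - 13981410*I*√10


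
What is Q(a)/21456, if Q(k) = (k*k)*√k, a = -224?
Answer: 12544*I*√14/1341 ≈ 35.0*I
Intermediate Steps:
Q(k) = k^(5/2) (Q(k) = k²*√k = k^(5/2))
Q(a)/21456 = (-224)^(5/2)/21456 = (200704*I*√14)*(1/21456) = 12544*I*√14/1341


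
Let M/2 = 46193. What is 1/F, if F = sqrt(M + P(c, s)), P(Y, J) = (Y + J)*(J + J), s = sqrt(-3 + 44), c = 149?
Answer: sqrt(2)/(2*sqrt(46234 + 149*sqrt(41))) ≈ 0.0032551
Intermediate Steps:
M = 92386 (M = 2*46193 = 92386)
s = sqrt(41) ≈ 6.4031
P(Y, J) = 2*J*(J + Y) (P(Y, J) = (J + Y)*(2*J) = 2*J*(J + Y))
F = sqrt(92386 + 2*sqrt(41)*(149 + sqrt(41))) (F = sqrt(92386 + 2*sqrt(41)*(sqrt(41) + 149)) = sqrt(92386 + 2*sqrt(41)*(149 + sqrt(41))) ≈ 307.21)
1/F = 1/(sqrt(92468 + 298*sqrt(41))) = 1/sqrt(92468 + 298*sqrt(41))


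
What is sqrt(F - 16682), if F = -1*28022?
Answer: 4*I*sqrt(2794) ≈ 211.43*I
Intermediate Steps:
F = -28022
sqrt(F - 16682) = sqrt(-28022 - 16682) = sqrt(-44704) = 4*I*sqrt(2794)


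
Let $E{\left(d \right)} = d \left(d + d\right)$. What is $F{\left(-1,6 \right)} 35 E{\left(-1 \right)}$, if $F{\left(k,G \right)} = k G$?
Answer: $-420$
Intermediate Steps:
$F{\left(k,G \right)} = G k$
$E{\left(d \right)} = 2 d^{2}$ ($E{\left(d \right)} = d 2 d = 2 d^{2}$)
$F{\left(-1,6 \right)} 35 E{\left(-1 \right)} = 6 \left(-1\right) 35 \cdot 2 \left(-1\right)^{2} = \left(-6\right) 35 \cdot 2 \cdot 1 = \left(-210\right) 2 = -420$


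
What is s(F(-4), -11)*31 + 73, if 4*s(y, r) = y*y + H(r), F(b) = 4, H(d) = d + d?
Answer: 53/2 ≈ 26.500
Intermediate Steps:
H(d) = 2*d
s(y, r) = r/2 + y²/4 (s(y, r) = (y*y + 2*r)/4 = (y² + 2*r)/4 = r/2 + y²/4)
s(F(-4), -11)*31 + 73 = ((½)*(-11) + (¼)*4²)*31 + 73 = (-11/2 + (¼)*16)*31 + 73 = (-11/2 + 4)*31 + 73 = -3/2*31 + 73 = -93/2 + 73 = 53/2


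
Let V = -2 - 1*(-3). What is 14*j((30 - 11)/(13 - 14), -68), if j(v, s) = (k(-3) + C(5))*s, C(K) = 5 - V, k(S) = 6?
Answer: -9520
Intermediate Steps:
V = 1 (V = -2 + 3 = 1)
C(K) = 4 (C(K) = 5 - 1*1 = 5 - 1 = 4)
j(v, s) = 10*s (j(v, s) = (6 + 4)*s = 10*s)
14*j((30 - 11)/(13 - 14), -68) = 14*(10*(-68)) = 14*(-680) = -9520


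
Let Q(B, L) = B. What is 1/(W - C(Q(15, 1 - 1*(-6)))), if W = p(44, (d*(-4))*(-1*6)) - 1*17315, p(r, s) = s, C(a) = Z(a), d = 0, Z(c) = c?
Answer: -1/17330 ≈ -5.7703e-5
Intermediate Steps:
C(a) = a
W = -17315 (W = (0*(-4))*(-1*6) - 1*17315 = 0*(-6) - 17315 = 0 - 17315 = -17315)
1/(W - C(Q(15, 1 - 1*(-6)))) = 1/(-17315 - 1*15) = 1/(-17315 - 15) = 1/(-17330) = -1/17330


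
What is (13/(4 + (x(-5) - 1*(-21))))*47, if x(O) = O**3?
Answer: -611/100 ≈ -6.1100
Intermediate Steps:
(13/(4 + (x(-5) - 1*(-21))))*47 = (13/(4 + ((-5)**3 - 1*(-21))))*47 = (13/(4 + (-125 + 21)))*47 = (13/(4 - 104))*47 = (13/(-100))*47 = -1/100*13*47 = -13/100*47 = -611/100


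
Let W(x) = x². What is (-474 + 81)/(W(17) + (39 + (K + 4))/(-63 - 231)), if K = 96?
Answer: -115542/84827 ≈ -1.3621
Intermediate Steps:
(-474 + 81)/(W(17) + (39 + (K + 4))/(-63 - 231)) = (-474 + 81)/(17² + (39 + (96 + 4))/(-63 - 231)) = -393/(289 + (39 + 100)/(-294)) = -393/(289 + 139*(-1/294)) = -393/(289 - 139/294) = -393/84827/294 = -393*294/84827 = -115542/84827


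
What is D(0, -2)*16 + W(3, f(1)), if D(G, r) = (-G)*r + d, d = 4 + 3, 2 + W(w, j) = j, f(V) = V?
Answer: 111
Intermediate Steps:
W(w, j) = -2 + j
d = 7
D(G, r) = 7 - G*r (D(G, r) = (-G)*r + 7 = -G*r + 7 = 7 - G*r)
D(0, -2)*16 + W(3, f(1)) = (7 - 1*0*(-2))*16 + (-2 + 1) = (7 + 0)*16 - 1 = 7*16 - 1 = 112 - 1 = 111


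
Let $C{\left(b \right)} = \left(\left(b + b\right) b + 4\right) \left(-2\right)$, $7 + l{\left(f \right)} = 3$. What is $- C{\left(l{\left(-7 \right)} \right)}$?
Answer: $72$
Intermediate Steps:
$l{\left(f \right)} = -4$ ($l{\left(f \right)} = -7 + 3 = -4$)
$C{\left(b \right)} = -8 - 4 b^{2}$ ($C{\left(b \right)} = \left(2 b b + 4\right) \left(-2\right) = \left(2 b^{2} + 4\right) \left(-2\right) = \left(4 + 2 b^{2}\right) \left(-2\right) = -8 - 4 b^{2}$)
$- C{\left(l{\left(-7 \right)} \right)} = - (-8 - 4 \left(-4\right)^{2}) = - (-8 - 64) = \left(-1\right) \left(-72\right) = 72$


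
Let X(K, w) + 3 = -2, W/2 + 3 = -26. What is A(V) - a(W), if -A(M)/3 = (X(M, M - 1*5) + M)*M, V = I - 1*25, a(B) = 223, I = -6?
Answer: -3571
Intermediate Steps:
W = -58 (W = -6 + 2*(-26) = -6 - 52 = -58)
X(K, w) = -5 (X(K, w) = -3 - 2 = -5)
V = -31 (V = -6 - 1*25 = -6 - 25 = -31)
A(M) = -3*M*(-5 + M) (A(M) = -3*(-5 + M)*M = -3*M*(-5 + M))
A(V) - a(W) = 3*(-31)*(5 - 1*(-31)) - 1*223 = 3*(-31)*(5 + 31) - 223 = 3*(-31)*36 - 223 = -3348 - 223 = -3571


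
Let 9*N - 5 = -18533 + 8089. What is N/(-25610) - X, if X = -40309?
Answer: 714679373/17730 ≈ 40309.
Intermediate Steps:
N = -10439/9 (N = 5/9 + (-18533 + 8089)/9 = 5/9 + (1/9)*(-10444) = 5/9 - 10444/9 = -10439/9 ≈ -1159.9)
N/(-25610) - X = -10439/9/(-25610) - 1*(-40309) = -10439/9*(-1/25610) + 40309 = 803/17730 + 40309 = 714679373/17730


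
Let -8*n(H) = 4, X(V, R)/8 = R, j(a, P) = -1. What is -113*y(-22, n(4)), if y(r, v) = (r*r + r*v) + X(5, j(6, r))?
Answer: -55031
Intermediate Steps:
X(V, R) = 8*R
n(H) = -1/2 (n(H) = -1/8*4 = -1/2)
y(r, v) = -8 + r**2 + r*v (y(r, v) = (r*r + r*v) + 8*(-1) = (r**2 + r*v) - 8 = -8 + r**2 + r*v)
-113*y(-22, n(4)) = -113*(-8 + (-22)**2 - 22*(-1/2)) = -113*(-8 + 484 + 11) = -113*487 = -55031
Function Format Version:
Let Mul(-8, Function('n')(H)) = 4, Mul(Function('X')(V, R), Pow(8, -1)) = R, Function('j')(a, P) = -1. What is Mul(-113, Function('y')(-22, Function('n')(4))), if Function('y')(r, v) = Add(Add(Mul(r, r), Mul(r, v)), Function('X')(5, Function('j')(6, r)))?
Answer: -55031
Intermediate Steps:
Function('X')(V, R) = Mul(8, R)
Function('n')(H) = Rational(-1, 2) (Function('n')(H) = Mul(Rational(-1, 8), 4) = Rational(-1, 2))
Function('y')(r, v) = Add(-8, Pow(r, 2), Mul(r, v)) (Function('y')(r, v) = Add(Add(Mul(r, r), Mul(r, v)), Mul(8, -1)) = Add(Add(Pow(r, 2), Mul(r, v)), -8) = Add(-8, Pow(r, 2), Mul(r, v)))
Mul(-113, Function('y')(-22, Function('n')(4))) = Mul(-113, Add(-8, Pow(-22, 2), Mul(-22, Rational(-1, 2)))) = Mul(-113, Add(-8, 484, 11)) = Mul(-113, 487) = -55031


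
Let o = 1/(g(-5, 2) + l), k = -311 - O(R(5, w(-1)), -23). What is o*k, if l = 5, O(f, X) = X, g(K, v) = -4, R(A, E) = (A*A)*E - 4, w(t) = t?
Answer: -288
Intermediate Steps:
R(A, E) = -4 + E*A² (R(A, E) = A²*E - 4 = E*A² - 4 = -4 + E*A²)
k = -288 (k = -311 - 1*(-23) = -311 + 23 = -288)
o = 1 (o = 1/(-4 + 5) = 1/1 = 1)
o*k = 1*(-288) = -288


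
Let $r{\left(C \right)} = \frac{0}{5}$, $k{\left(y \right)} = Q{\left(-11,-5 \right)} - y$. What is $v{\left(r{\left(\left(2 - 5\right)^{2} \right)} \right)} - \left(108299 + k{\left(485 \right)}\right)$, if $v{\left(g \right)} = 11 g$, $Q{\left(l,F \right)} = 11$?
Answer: $-107825$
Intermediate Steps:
$k{\left(y \right)} = 11 - y$
$r{\left(C \right)} = 0$ ($r{\left(C \right)} = 0 \cdot \frac{1}{5} = 0$)
$v{\left(r{\left(\left(2 - 5\right)^{2} \right)} \right)} - \left(108299 + k{\left(485 \right)}\right) = 11 \cdot 0 - \left(108299 + \left(11 - 485\right)\right) = 0 - \left(108299 + \left(11 - 485\right)\right) = 0 - \left(108299 - 474\right) = 0 - 107825 = -107825$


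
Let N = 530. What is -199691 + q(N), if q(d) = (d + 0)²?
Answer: 81209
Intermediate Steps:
q(d) = d²
-199691 + q(N) = -199691 + 530² = -199691 + 280900 = 81209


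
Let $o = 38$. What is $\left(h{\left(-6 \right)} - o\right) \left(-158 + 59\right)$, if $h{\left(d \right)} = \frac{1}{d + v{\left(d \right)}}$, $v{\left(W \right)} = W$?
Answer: $\frac{15081}{4} \approx 3770.3$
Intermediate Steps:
$h{\left(d \right)} = \frac{1}{2 d}$ ($h{\left(d \right)} = \frac{1}{d + d} = \frac{1}{2 d}$)
$\left(h{\left(-6 \right)} - o\right) \left(-158 + 59\right) = \left(\frac{1}{2 \left(-6\right)} - 38\right) \left(-158 + 59\right) = \left(\frac{1}{2} \left(- \frac{1}{6}\right) - 38\right) \left(-99\right) = \left(- \frac{1}{12} - 38\right) \left(-99\right) = \left(- \frac{457}{12}\right) \left(-99\right) = \frac{15081}{4}$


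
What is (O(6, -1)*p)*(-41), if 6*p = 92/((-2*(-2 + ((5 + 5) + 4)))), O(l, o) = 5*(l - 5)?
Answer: 4715/36 ≈ 130.97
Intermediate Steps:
O(l, o) = -25 + 5*l (O(l, o) = 5*(-5 + l) = -25 + 5*l)
p = -23/36 (p = (92/((-2*(-2 + ((5 + 5) + 4)))))/6 = (92/((-2*(-2 + (10 + 4)))))/6 = (92/((-2*(-2 + 14))))/6 = (92/((-2*12)))/6 = (92/(-24))/6 = (92*(-1/24))/6 = (⅙)*(-23/6) = -23/36 ≈ -0.63889)
(O(6, -1)*p)*(-41) = ((-25 + 5*6)*(-23/36))*(-41) = ((-25 + 30)*(-23/36))*(-41) = (5*(-23/36))*(-41) = -115/36*(-41) = 4715/36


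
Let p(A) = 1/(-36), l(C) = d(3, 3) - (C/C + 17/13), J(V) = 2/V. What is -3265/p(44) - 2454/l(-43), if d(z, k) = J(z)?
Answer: 3809133/32 ≈ 1.1904e+5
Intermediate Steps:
d(z, k) = 2/z
l(C) = -64/39 (l(C) = 2/3 - (C/C + 17/13) = 2*(1/3) - (1 + 17*(1/13)) = 2/3 - (1 + 17/13) = 2/3 - 1*30/13 = 2/3 - 30/13 = -64/39)
p(A) = -1/36
-3265/p(44) - 2454/l(-43) = -3265/(-1/36) - 2454/(-64/39) = -3265*(-36) - 2454*(-39/64) = 117540 + 47853/32 = 3809133/32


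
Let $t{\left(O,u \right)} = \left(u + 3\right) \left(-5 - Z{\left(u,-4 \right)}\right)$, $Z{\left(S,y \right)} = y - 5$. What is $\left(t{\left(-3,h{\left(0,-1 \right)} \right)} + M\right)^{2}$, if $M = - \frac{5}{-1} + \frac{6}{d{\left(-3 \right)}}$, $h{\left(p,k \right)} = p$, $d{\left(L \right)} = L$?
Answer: $225$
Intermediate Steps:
$Z{\left(S,y \right)} = -5 + y$
$t{\left(O,u \right)} = 12 + 4 u$ ($t{\left(O,u \right)} = \left(u + 3\right) \left(-5 - \left(-5 - 4\right)\right) = \left(3 + u\right) \left(-5 - -9\right) = \left(3 + u\right) \left(-5 + 9\right) = \left(3 + u\right) 4 = 12 + 4 u$)
$M = 3$ ($M = - \frac{5}{-1} + \frac{6}{-3} = \left(-5\right) \left(-1\right) + 6 \left(- \frac{1}{3}\right) = 5 - 2 = 3$)
$\left(t{\left(-3,h{\left(0,-1 \right)} \right)} + M\right)^{2} = \left(\left(12 + 4 \cdot 0\right) + 3\right)^{2} = \left(\left(12 + 0\right) + 3\right)^{2} = \left(12 + 3\right)^{2} = 15^{2} = 225$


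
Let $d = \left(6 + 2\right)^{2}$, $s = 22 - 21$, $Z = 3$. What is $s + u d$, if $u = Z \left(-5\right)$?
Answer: $-959$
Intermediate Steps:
$s = 1$ ($s = 22 - 21 = 1$)
$u = -15$ ($u = 3 \left(-5\right) = -15$)
$d = 64$ ($d = 8^{2} = 64$)
$s + u d = 1 - 960 = -959$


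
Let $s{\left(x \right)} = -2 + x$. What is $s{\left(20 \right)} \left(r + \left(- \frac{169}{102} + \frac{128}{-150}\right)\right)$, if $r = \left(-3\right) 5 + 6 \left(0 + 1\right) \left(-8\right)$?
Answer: $- \frac{501153}{425} \approx -1179.2$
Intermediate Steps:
$r = -63$ ($r = -15 + 6 \cdot 1 \left(-8\right) = -15 + 6 \left(-8\right) = -15 - 48 = -63$)
$s{\left(20 \right)} \left(r + \left(- \frac{169}{102} + \frac{128}{-150}\right)\right) = \left(-2 + 20\right) \left(-63 + \left(- \frac{169}{102} + \frac{128}{-150}\right)\right) = 18 \left(-63 + \left(\left(-169\right) \frac{1}{102} + 128 \left(- \frac{1}{150}\right)\right)\right) = 18 \left(-63 - \frac{6401}{2550}\right) = 18 \left(- \frac{167051}{2550}\right) = - \frac{501153}{425}$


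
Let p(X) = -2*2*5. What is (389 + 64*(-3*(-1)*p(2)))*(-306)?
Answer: 1056006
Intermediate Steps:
p(X) = -20 (p(X) = -4*5 = -20)
(389 + 64*(-3*(-1)*p(2)))*(-306) = (389 + 64*(-3*(-1)*(-20)))*(-306) = (389 + 64*(-(-3)*(-20)))*(-306) = (389 + 64*(-1*60))*(-306) = (389 + 64*(-60))*(-306) = (389 - 3840)*(-306) = -3451*(-306) = 1056006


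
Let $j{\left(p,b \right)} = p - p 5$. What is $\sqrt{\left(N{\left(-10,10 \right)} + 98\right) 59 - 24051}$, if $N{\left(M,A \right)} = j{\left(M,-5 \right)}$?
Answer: $i \sqrt{15909} \approx 126.13 i$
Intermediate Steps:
$j{\left(p,b \right)} = - 4 p$ ($j{\left(p,b \right)} = p - 5 p = - 4 p$)
$N{\left(M,A \right)} = - 4 M$
$\sqrt{\left(N{\left(-10,10 \right)} + 98\right) 59 - 24051} = \sqrt{\left(\left(-4\right) \left(-10\right) + 98\right) 59 - 24051} = \sqrt{\left(40 + 98\right) 59 - 24051} = \sqrt{138 \cdot 59 - 24051} = \sqrt{8142 - 24051} = \sqrt{-15909} = i \sqrt{15909}$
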